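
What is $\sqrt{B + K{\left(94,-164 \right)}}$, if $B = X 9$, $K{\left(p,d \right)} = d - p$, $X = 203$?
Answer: $\sqrt{1569} \approx 39.611$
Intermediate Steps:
$B = 1827$ ($B = 203 \cdot 9 = 1827$)
$\sqrt{B + K{\left(94,-164 \right)}} = \sqrt{1827 - 258} = \sqrt{1569}$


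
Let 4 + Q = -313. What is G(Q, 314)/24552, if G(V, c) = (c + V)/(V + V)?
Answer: 1/5188656 ≈ 1.9273e-7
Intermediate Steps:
Q = -317 (Q = -4 - 313 = -317)
G(V, c) = (V + c)/(2*V) (G(V, c) = (V + c)/((2*V)) = (V + c)*(1/(2*V)) = (V + c)/(2*V))
G(Q, 314)/24552 = ((1/2)*(-317 + 314)/(-317))/24552 = ((1/2)*(-1/317)*(-3))*(1/24552) = (3/634)*(1/24552) = 1/5188656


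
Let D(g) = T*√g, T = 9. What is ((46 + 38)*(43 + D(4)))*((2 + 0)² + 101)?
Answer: 538020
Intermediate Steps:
D(g) = 9*√g
((46 + 38)*(43 + D(4)))*((2 + 0)² + 101) = ((46 + 38)*(43 + 9*√4))*((2 + 0)² + 101) = (84*(43 + 9*2))*(2² + 101) = (84*(43 + 18))*(4 + 101) = (84*61)*105 = 5124*105 = 538020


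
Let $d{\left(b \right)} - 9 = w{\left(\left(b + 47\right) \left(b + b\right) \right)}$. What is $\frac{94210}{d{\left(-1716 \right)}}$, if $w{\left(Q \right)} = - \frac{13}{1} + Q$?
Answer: $\frac{47105}{2864002} \approx 0.016447$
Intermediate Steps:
$w{\left(Q \right)} = -13 + Q$ ($w{\left(Q \right)} = \left(-13\right) 1 + Q = -13 + Q$)
$d{\left(b \right)} = -4 + 2 b \left(47 + b\right)$ ($d{\left(b \right)} = 9 + \left(-13 + \left(b + 47\right) \left(b + b\right)\right) = 9 + \left(-13 + \left(47 + b\right) 2 b\right) = 9 + \left(-13 + 2 b \left(47 + b\right)\right) = -4 + 2 b \left(47 + b\right)$)
$\frac{94210}{d{\left(-1716 \right)}} = \frac{94210}{-4 + 2 \left(-1716\right) \left(47 - 1716\right)} = \frac{94210}{-4 + 2 \left(-1716\right) \left(-1669\right)} = \frac{94210}{-4 + 5728008} = \frac{94210}{5728004} = 94210 \cdot \frac{1}{5728004} = \frac{47105}{2864002}$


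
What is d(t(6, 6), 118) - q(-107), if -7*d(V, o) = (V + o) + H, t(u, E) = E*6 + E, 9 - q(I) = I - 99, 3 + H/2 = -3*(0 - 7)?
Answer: -243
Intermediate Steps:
H = 36 (H = -6 + 2*(-3*(0 - 7)) = -6 + 2*(-3*(-7)) = -6 + 2*21 = -6 + 42 = 36)
q(I) = 108 - I (q(I) = 9 - (I - 99) = 9 - (-99 + I) = 9 + (99 - I) = 108 - I)
t(u, E) = 7*E (t(u, E) = 6*E + E = 7*E)
d(V, o) = -36/7 - V/7 - o/7 (d(V, o) = -((V + o) + 36)/7 = -(36 + V + o)/7 = -36/7 - V/7 - o/7)
d(t(6, 6), 118) - q(-107) = (-36/7 - 6 - ⅐*118) - (108 - 1*(-107)) = (-36/7 - ⅐*42 - 118/7) - (108 + 107) = (-36/7 - 6 - 118/7) - 1*215 = -28 - 215 = -243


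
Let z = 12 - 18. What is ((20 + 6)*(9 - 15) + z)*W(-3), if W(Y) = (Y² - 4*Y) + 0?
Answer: -3402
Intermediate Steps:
W(Y) = Y² - 4*Y
z = -6
((20 + 6)*(9 - 15) + z)*W(-3) = ((20 + 6)*(9 - 15) - 6)*(-3*(-4 - 3)) = (26*(-6) - 6)*(-3*(-7)) = (-156 - 6)*21 = -162*21 = -3402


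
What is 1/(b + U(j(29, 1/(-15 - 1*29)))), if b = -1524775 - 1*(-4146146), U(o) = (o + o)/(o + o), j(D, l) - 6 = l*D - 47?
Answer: 1/2621372 ≈ 3.8148e-7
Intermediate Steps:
j(D, l) = -41 + D*l (j(D, l) = 6 + (l*D - 47) = 6 + (D*l - 47) = 6 + (-47 + D*l) = -41 + D*l)
U(o) = 1 (U(o) = (2*o)/((2*o)) = (2*o)*(1/(2*o)) = 1)
b = 2621371 (b = -1524775 + 4146146 = 2621371)
1/(b + U(j(29, 1/(-15 - 1*29)))) = 1/(2621371 + 1) = 1/2621372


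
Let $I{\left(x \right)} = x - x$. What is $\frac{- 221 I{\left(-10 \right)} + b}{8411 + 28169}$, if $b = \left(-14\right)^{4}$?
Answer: $\frac{9604}{9145} \approx 1.0502$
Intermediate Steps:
$I{\left(x \right)} = 0$
$b = 38416$
$\frac{- 221 I{\left(-10 \right)} + b}{8411 + 28169} = \frac{\left(-221\right) 0 + 38416}{8411 + 28169} = \frac{0 + 38416}{36580} = 38416 \cdot \frac{1}{36580} = \frac{9604}{9145}$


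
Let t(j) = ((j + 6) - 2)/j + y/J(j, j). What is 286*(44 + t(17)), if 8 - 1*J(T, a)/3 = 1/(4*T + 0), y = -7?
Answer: 355958174/27693 ≈ 12854.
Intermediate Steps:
J(T, a) = 24 - 3/(4*T) (J(T, a) = 24 - 3/(4*T + 0) = 24 - 3*1/(4*T) = 24 - 3/(4*T))
t(j) = -7/(24 - 3/(4*j)) + (4 + j)/j (t(j) = ((j + 6) - 2)/j - 7/(24 - 3/(4*j)) = ((6 + j) - 2)/j - 7/(24 - 3/(4*j)) = (4 + j)/j - 7/(24 - 3/(4*j)) = -7/(24 - 3/(4*j)) + (4 + j)/j)
286*(44 + t(17)) = 286*(44 + (⅓)*(-12 + 68*17² + 381*17)/(17*(-1 + 32*17))) = 286*(44 + (⅓)*(1/17)*(-12 + 68*289 + 6477)/(-1 + 544)) = 286*(44 + (⅓)*(1/17)*(-12 + 19652 + 6477)/543) = 286*(44 + (⅓)*(1/17)*(1/543)*26117) = 286*(44 + 26117/27693) = 286*(1244609/27693) = 355958174/27693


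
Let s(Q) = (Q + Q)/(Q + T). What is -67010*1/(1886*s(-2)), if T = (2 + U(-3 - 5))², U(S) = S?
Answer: 569585/1886 ≈ 302.01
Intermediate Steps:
T = 36 (T = (2 + (-3 - 5))² = (2 - 8)² = (-6)² = 36)
s(Q) = 2*Q/(36 + Q) (s(Q) = (Q + Q)/(Q + 36) = (2*Q)/(36 + Q) = 2*Q/(36 + Q))
-67010*1/(1886*s(-2)) = -67010/(((2*(-2)/(36 - 2))*46)*41) = -67010/(((2*(-2)/34)*46)*41) = -67010/(((2*(-2)*(1/34))*46)*41) = -67010/(-2/17*46*41) = -67010/((-92/17*41)) = -67010/(-3772/17) = -67010*(-17/3772) = 569585/1886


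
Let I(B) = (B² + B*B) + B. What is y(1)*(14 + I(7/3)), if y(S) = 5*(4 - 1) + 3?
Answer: 490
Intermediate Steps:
I(B) = B + 2*B² (I(B) = (B² + B²) + B = 2*B² + B = B + 2*B²)
y(S) = 18 (y(S) = 5*3 + 3 = 15 + 3 = 18)
y(1)*(14 + I(7/3)) = 18*(14 + (7/3)*(1 + 2*(7/3))) = 18*(14 + (7*(⅓))*(1 + 2*(7*(⅓)))) = 18*(14 + 7*(1 + 2*(7/3))/3) = 18*(14 + 7*(1 + 14/3)/3) = 18*(14 + (7/3)*(17/3)) = 18*(14 + 119/9) = 18*(245/9) = 490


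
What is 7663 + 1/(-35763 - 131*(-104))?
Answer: 169651156/22139 ≈ 7663.0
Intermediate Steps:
7663 + 1/(-35763 - 131*(-104)) = 7663 + 1/(-35763 + 13624) = 7663 + 1/(-22139) = 7663 - 1/22139 = 169651156/22139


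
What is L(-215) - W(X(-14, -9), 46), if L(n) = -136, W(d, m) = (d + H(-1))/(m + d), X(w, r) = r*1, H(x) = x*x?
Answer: -5024/37 ≈ -135.78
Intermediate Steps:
H(x) = x²
X(w, r) = r
W(d, m) = (1 + d)/(d + m) (W(d, m) = (d + (-1)²)/(m + d) = (d + 1)/(d + m) = (1 + d)/(d + m))
L(-215) - W(X(-14, -9), 46) = -136 - (1 - 9)/(-9 + 46) = -136 - (-8)/37 = -136 - 1*(-8/37) = -136 + 8/37 = -5024/37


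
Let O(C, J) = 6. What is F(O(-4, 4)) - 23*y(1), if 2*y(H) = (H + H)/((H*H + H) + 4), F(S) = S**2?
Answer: 193/6 ≈ 32.167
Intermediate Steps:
y(H) = H/(4 + H + H**2) (y(H) = ((H + H)/((H*H + H) + 4))/2 = ((2*H)/((H**2 + H) + 4))/2 = ((2*H)/((H + H**2) + 4))/2 = ((2*H)/(4 + H + H**2))/2 = (2*H/(4 + H + H**2))/2 = H/(4 + H + H**2))
F(O(-4, 4)) - 23*y(1) = 6**2 - 23/(4 + 1 + 1**2) = 36 - 23/(4 + 1 + 1) = 36 - 23/6 = 193/6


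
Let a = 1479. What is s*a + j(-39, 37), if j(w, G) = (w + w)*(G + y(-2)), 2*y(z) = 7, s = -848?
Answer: -1257351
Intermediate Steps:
y(z) = 7/2 (y(z) = (1/2)*7 = 7/2)
j(w, G) = 2*w*(7/2 + G) (j(w, G) = (w + w)*(G + 7/2) = (2*w)*(7/2 + G) = 2*w*(7/2 + G))
s*a + j(-39, 37) = -848*1479 - 39*(7 + 2*37) = -1254192 - 39*(7 + 74) = -1254192 - 39*81 = -1254192 - 3159 = -1257351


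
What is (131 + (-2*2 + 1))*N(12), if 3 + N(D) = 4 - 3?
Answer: -256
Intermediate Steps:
N(D) = -2 (N(D) = -3 + (4 - 3) = -3 + 1 = -2)
(131 + (-2*2 + 1))*N(12) = (131 + (-2*2 + 1))*(-2) = (131 + (-4 + 1))*(-2) = (131 - 3)*(-2) = 128*(-2) = -256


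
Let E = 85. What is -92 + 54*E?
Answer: 4498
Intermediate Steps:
-92 + 54*E = -92 + 54*85 = -92 + 4590 = 4498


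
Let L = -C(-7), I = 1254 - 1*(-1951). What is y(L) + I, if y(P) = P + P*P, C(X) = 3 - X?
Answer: 3295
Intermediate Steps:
I = 3205 (I = 1254 + 1951 = 3205)
L = -10 (L = -(3 - 1*(-7)) = -(3 + 7) = -1*10 = -10)
y(P) = P + P**2
y(L) + I = -10*(1 - 10) + 3205 = -10*(-9) + 3205 = 90 + 3205 = 3295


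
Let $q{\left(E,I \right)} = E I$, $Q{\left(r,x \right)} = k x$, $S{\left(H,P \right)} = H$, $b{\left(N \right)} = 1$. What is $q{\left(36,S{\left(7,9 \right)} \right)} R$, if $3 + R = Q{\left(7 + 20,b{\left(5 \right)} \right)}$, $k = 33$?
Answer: $7560$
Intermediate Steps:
$Q{\left(r,x \right)} = 33 x$
$R = 30$ ($R = -3 + 33 \cdot 1 = -3 + 33 = 30$)
$q{\left(36,S{\left(7,9 \right)} \right)} R = 36 \cdot 7 \cdot 30 = 252 \cdot 30 = 7560$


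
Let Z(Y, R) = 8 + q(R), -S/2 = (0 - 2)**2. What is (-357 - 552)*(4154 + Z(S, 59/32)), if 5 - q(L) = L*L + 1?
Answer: -3874615227/1024 ≈ -3.7838e+6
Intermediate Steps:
q(L) = 4 - L**2 (q(L) = 5 - (L*L + 1) = 5 - (L**2 + 1) = 5 - (1 + L**2) = 5 + (-1 - L**2) = 4 - L**2)
S = -8 (S = -2*(0 - 2)**2 = -2*(-2)**2 = -2*4 = -8)
Z(Y, R) = 12 - R**2 (Z(Y, R) = 8 + (4 - R**2) = 12 - R**2)
(-357 - 552)*(4154 + Z(S, 59/32)) = (-357 - 552)*(4154 + (12 - (59/32)**2)) = -909*(4154 + (12 - (59*(1/32))**2)) = -909*(4154 + (12 - (59/32)**2)) = -909*(4154 + (12 - 1*3481/1024)) = -909*(4154 + (12 - 3481/1024)) = -909*(4154 + 8807/1024) = -909*4262503/1024 = -3874615227/1024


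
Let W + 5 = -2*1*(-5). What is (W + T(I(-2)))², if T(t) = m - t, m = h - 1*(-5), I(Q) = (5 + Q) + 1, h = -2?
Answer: 16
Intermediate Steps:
I(Q) = 6 + Q
m = 3 (m = -2 - 1*(-5) = -2 + 5 = 3)
T(t) = 3 - t
W = 5 (W = -5 - 2*1*(-5) = -5 - 2*(-5) = -5 + 10 = 5)
(W + T(I(-2)))² = (5 + (3 - (6 - 2)))² = (5 + (3 - 1*4))² = (5 + (3 - 4))² = (5 - 1)² = 4² = 16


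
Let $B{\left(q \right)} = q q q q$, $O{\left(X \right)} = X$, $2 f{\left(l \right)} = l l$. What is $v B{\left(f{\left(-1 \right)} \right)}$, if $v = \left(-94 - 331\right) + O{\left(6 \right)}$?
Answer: $- \frac{419}{16} \approx -26.188$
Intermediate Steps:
$f{\left(l \right)} = \frac{l^{2}}{2}$ ($f{\left(l \right)} = \frac{l l}{2} = \frac{l^{2}}{2}$)
$v = -419$ ($v = \left(-94 - 331\right) + 6 = -425 + 6 = -419$)
$B{\left(q \right)} = q^{4}$ ($B{\left(q \right)} = q q^{2} q = q q^{3} = q^{4}$)
$v B{\left(f{\left(-1 \right)} \right)} = - 419 \left(\frac{\left(-1\right)^{2}}{2}\right)^{4} = - 419 \left(\frac{1}{2} \cdot 1\right)^{4} = - \frac{419}{16}$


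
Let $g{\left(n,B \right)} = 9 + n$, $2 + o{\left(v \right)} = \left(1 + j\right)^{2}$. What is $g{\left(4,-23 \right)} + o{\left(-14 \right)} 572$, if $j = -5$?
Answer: $8021$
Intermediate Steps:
$o{\left(v \right)} = 14$ ($o{\left(v \right)} = -2 + \left(1 - 5\right)^{2} = -2 + \left(-4\right)^{2} = -2 + 16 = 14$)
$g{\left(4,-23 \right)} + o{\left(-14 \right)} 572 = \left(9 + 4\right) + 14 \cdot 572 = 13 + 8008 = 8021$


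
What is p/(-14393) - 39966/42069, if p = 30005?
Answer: -16554153/5454947 ≈ -3.0347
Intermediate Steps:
p/(-14393) - 39966/42069 = 30005/(-14393) - 39966/42069 = 30005*(-1/14393) - 39966*1/42069 = -30005/14393 - 13322/14023 = -16554153/5454947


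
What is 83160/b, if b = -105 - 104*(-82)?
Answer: 83160/8423 ≈ 9.8730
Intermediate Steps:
b = 8423 (b = -105 + 8528 = 8423)
83160/b = 83160/8423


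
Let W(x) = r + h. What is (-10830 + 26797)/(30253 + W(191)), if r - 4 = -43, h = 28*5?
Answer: 15967/30354 ≈ 0.52603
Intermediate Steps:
h = 140
r = -39 (r = 4 - 43 = -39)
W(x) = 101 (W(x) = -39 + 140 = 101)
(-10830 + 26797)/(30253 + W(191)) = (-10830 + 26797)/(30253 + 101) = 15967/30354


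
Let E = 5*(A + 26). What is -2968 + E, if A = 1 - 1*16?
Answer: -2913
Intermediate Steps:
A = -15 (A = 1 - 16 = -15)
E = 55 (E = 5*(-15 + 26) = 5*11 = 55)
-2968 + E = -2968 + 55 = -2913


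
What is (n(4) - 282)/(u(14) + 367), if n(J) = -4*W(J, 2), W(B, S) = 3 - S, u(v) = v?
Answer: -286/381 ≈ -0.75066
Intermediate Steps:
n(J) = -4 (n(J) = -4*(3 - 1*2) = -4*(3 - 2) = -4*1 = -4)
(n(4) - 282)/(u(14) + 367) = (-4 - 282)/(14 + 367) = -286/381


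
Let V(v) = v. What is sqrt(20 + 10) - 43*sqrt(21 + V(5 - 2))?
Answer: sqrt(30) - 86*sqrt(6) ≈ -205.18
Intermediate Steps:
sqrt(20 + 10) - 43*sqrt(21 + V(5 - 2)) = sqrt(20 + 10) - 43*sqrt(21 + (5 - 2)) = sqrt(30) - 43*sqrt(21 + 3) = sqrt(30) - 86*sqrt(6)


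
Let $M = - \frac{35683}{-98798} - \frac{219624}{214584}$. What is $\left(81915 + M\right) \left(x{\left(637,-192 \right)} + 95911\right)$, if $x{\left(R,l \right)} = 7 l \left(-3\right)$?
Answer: $\frac{7231802443572007025}{883352918} \approx 8.1868 \cdot 10^{9}$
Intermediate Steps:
$x{\left(R,l \right)} = - 21 l$
$M = - \frac{585058795}{883352918}$ ($M = \left(-35683\right) \left(- \frac{1}{98798}\right) - \frac{9151}{8941} = \frac{35683}{98798} - \frac{9151}{8941} = - \frac{585058795}{883352918} \approx -0.66232$)
$\left(81915 + M\right) \left(x{\left(637,-192 \right)} + 95911\right) = \left(81915 - \frac{585058795}{883352918}\right) \left(\left(-21\right) \left(-192\right) + 95911\right) = \frac{72359269219175 \left(4032 + 95911\right)}{883352918} = \frac{72359269219175}{883352918} \cdot 99943 = \frac{7231802443572007025}{883352918}$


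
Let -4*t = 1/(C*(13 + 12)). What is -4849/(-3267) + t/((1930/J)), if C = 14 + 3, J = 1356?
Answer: 3976284737/2679756750 ≈ 1.4838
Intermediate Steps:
C = 17
t = -1/1700 (t = -1/(17*(13 + 12))/4 = -1/(4*(17*25)) = -1/4/425 = -1/4*1/425 = -1/1700 ≈ -0.00058824)
-4849/(-3267) + t/((1930/J)) = -4849/(-3267) - 1/(1700*(1930/1356)) = -4849*(-1/3267) - 1/(1700*(1930*(1/1356))) = 4849/3267 - 1/(1700*965/678) = 4849/3267 - 1/1700*678/965 = 4849/3267 - 339/820250 = 3976284737/2679756750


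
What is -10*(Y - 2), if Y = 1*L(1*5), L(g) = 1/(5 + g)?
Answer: 19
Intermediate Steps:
Y = 1/10 (Y = 1/(5 + 1*5) = 1/(5 + 5) = 1/10 ≈ 0.10000)
-10*(Y - 2) = -10*(1/10 - 2) = -10*(-19/10) = 19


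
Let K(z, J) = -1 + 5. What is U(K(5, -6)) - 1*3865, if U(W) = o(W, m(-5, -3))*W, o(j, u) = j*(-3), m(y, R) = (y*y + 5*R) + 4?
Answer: -3913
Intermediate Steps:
m(y, R) = 4 + y**2 + 5*R (m(y, R) = (y**2 + 5*R) + 4 = 4 + y**2 + 5*R)
K(z, J) = 4
o(j, u) = -3*j
U(W) = -3*W**2 (U(W) = (-3*W)*W = -3*W**2)
U(K(5, -6)) - 1*3865 = -3*4**2 - 1*3865 = -3*16 - 3865 = -48 - 3865 = -3913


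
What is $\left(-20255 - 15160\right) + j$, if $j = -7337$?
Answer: $-42752$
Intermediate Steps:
$\left(-20255 - 15160\right) + j = \left(-20255 - 15160\right) - 7337 = -35415 - 7337 = -42752$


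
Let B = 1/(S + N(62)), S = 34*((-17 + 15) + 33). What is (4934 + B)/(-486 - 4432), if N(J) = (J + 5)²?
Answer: -27349163/27260474 ≈ -1.0033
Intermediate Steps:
N(J) = (5 + J)²
S = 1054 (S = 34*(-2 + 33) = 34*31 = 1054)
B = 1/5543 (B = 1/(1054 + (5 + 62)²) = 1/(1054 + 67²) = 1/(1054 + 4489) = 1/5543 ≈ 0.00018041)
(4934 + B)/(-486 - 4432) = (4934 + 1/5543)/(-486 - 4432) = (27349163/5543)/(-4918) = (27349163/5543)*(-1/4918) = -27349163/27260474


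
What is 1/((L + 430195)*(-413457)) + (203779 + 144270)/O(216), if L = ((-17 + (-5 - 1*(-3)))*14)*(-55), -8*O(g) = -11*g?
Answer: 215527890145424/183916010025 ≈ 1171.9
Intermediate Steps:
O(g) = 11*g/8 (O(g) = -(-11)*g/8 = 11*g/8)
L = 14630 (L = ((-17 + (-5 + 3))*14)*(-55) = ((-17 - 2)*14)*(-55) = -19*14*(-55) = -266*(-55) = 14630)
1/((L + 430195)*(-413457)) + (203779 + 144270)/O(216) = 1/((14630 + 430195)*(-413457)) + (203779 + 144270)/(((11/8)*216)) = -1/413457/444825 + 348049/297 = (1/444825)*(-1/413457) + 348049*(1/297) = -1/183916010025 + 348049/297 = 215527890145424/183916010025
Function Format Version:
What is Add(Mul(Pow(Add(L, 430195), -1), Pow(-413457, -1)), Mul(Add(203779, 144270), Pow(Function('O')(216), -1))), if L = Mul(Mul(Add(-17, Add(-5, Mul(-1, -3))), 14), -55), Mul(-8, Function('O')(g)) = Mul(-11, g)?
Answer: Rational(215527890145424, 183916010025) ≈ 1171.9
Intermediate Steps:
Function('O')(g) = Mul(Rational(11, 8), g) (Function('O')(g) = Mul(Rational(-1, 8), Mul(-11, g)) = Mul(Rational(11, 8), g))
L = 14630 (L = Mul(Mul(Add(-17, Add(-5, 3)), 14), -55) = Mul(Mul(Add(-17, -2), 14), -55) = Mul(Mul(-19, 14), -55) = Mul(-266, -55) = 14630)
Add(Mul(Pow(Add(L, 430195), -1), Pow(-413457, -1)), Mul(Add(203779, 144270), Pow(Function('O')(216), -1))) = Add(Mul(Pow(Add(14630, 430195), -1), Pow(-413457, -1)), Mul(Add(203779, 144270), Pow(Mul(Rational(11, 8), 216), -1))) = Add(Mul(Pow(444825, -1), Rational(-1, 413457)), Mul(348049, Pow(297, -1))) = Add(Mul(Rational(1, 444825), Rational(-1, 413457)), Mul(348049, Rational(1, 297))) = Add(Rational(-1, 183916010025), Rational(348049, 297)) = Rational(215527890145424, 183916010025)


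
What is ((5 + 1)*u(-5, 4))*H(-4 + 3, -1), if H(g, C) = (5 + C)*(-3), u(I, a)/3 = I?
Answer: 1080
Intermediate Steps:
u(I, a) = 3*I
H(g, C) = -15 - 3*C
((5 + 1)*u(-5, 4))*H(-4 + 3, -1) = ((5 + 1)*(3*(-5)))*(-15 - 3*(-1)) = (6*(-15))*(-15 + 3) = -90*(-12) = 1080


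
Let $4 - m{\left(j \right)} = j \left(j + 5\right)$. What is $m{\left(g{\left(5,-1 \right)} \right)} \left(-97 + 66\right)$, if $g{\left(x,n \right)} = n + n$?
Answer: $-310$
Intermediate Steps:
$g{\left(x,n \right)} = 2 n$
$m{\left(j \right)} = 4 - j \left(5 + j\right)$ ($m{\left(j \right)} = 4 - j \left(j + 5\right) = 4 - j \left(5 + j\right)$)
$m{\left(g{\left(5,-1 \right)} \right)} \left(-97 + 66\right) = \left(4 - \left(2 \left(-1\right)\right)^{2} - 5 \cdot 2 \left(-1\right)\right) \left(-97 + 66\right) = \left(4 - \left(-2\right)^{2} - -10\right) \left(-31\right) = \left(4 - 4 + 10\right) \left(-31\right) = 10 \left(-31\right) = -310$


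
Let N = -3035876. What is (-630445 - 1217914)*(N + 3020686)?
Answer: 28076573210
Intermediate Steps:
(-630445 - 1217914)*(N + 3020686) = (-630445 - 1217914)*(-3035876 + 3020686) = -1848359*(-15190) = 28076573210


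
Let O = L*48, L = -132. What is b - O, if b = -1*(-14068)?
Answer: 20404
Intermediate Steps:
b = 14068
O = -6336 (O = -132*48 = -6336)
b - O = 14068 - 1*(-6336) = 14068 + 6336 = 20404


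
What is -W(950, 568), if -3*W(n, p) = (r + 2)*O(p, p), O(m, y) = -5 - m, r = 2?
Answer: -764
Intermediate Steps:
W(n, p) = 20/3 + 4*p/3 (W(n, p) = -(2 + 2)*(-5 - p)/3 = -4*(-5 - p)/3 = -(-20 - 4*p)/3 = 20/3 + 4*p/3)
-W(950, 568) = -(20/3 + (4/3)*568) = -(20/3 + 2272/3) = -1*764 = -764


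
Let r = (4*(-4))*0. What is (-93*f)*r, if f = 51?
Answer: 0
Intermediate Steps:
r = 0 (r = -16*0 = 0)
(-93*f)*r = -93*51*0 = -4743*0 = 0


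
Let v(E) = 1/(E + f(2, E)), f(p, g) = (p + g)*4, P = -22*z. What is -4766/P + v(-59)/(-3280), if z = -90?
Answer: -224325989/93194640 ≈ -2.4071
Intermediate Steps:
P = 1980 (P = -22*(-90) = 1980)
f(p, g) = 4*g + 4*p (f(p, g) = (g + p)*4 = 4*g + 4*p)
v(E) = 1/(8 + 5*E) (v(E) = 1/(E + (4*E + 4*2)) = 1/(E + (4*E + 8)) = 1/(E + (8 + 4*E)) = 1/(8 + 5*E))
-4766/P + v(-59)/(-3280) = -4766/1980 + 1/((8 + 5*(-59))*(-3280)) = -4766*1/1980 - 1/3280/(8 - 295) = -2383/990 - 1/3280/(-287) = -2383/990 - 1/287*(-1/3280) = -2383/990 + 1/941360 = -224325989/93194640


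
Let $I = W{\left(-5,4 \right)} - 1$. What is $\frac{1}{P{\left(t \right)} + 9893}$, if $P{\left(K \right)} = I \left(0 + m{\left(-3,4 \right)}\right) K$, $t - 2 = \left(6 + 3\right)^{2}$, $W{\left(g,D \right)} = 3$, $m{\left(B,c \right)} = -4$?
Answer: $\frac{1}{9229} \approx 0.00010835$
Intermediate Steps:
$I = 2$ ($I = 3 - 1 = 2$)
$t = 83$ ($t = 2 + \left(6 + 3\right)^{2} = 2 + 9^{2} = 2 + 81 = 83$)
$P{\left(K \right)} = - 8 K$ ($P{\left(K \right)} = 2 \left(0 - 4\right) K = 2 \left(-4\right) K = - 8 K$)
$\frac{1}{P{\left(t \right)} + 9893} = \frac{1}{\left(-8\right) 83 + 9893} = \frac{1}{-664 + 9893} = \frac{1}{9229}$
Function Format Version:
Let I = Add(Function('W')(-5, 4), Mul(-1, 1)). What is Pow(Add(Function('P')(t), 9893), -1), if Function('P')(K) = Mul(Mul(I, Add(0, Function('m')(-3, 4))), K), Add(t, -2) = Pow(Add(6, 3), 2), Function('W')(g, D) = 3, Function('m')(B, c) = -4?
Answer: Rational(1, 9229) ≈ 0.00010835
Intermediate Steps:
I = 2 (I = Add(3, Mul(-1, 1)) = Add(3, -1) = 2)
t = 83 (t = Add(2, Pow(Add(6, 3), 2)) = Add(2, Pow(9, 2)) = Add(2, 81) = 83)
Function('P')(K) = Mul(-8, K) (Function('P')(K) = Mul(Mul(2, Add(0, -4)), K) = Mul(Mul(2, -4), K) = Mul(-8, K))
Pow(Add(Function('P')(t), 9893), -1) = Pow(Add(Mul(-8, 83), 9893), -1) = Pow(Add(-664, 9893), -1) = Pow(9229, -1) = Rational(1, 9229)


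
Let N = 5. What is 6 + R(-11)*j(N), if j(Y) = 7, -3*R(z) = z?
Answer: 95/3 ≈ 31.667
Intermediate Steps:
R(z) = -z/3
6 + R(-11)*j(N) = 6 - 1/3*(-11)*7 = 6 + (11/3)*7 = 6 + 77/3 = 95/3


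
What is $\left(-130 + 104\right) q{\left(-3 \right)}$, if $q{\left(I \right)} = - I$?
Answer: $-78$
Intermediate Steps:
$\left(-130 + 104\right) q{\left(-3 \right)} = \left(-130 + 104\right) \left(\left(-1\right) \left(-3\right)\right) = \left(-26\right) 3 = -78$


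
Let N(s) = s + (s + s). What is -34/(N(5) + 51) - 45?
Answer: -1502/33 ≈ -45.515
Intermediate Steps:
N(s) = 3*s (N(s) = s + 2*s = 3*s)
-34/(N(5) + 51) - 45 = -34/(3*5 + 51) - 45 = -34/(15 + 51) - 45 = -34/66 - 45 = (1/66)*(-34) - 45 = -17/33 - 45 = -1502/33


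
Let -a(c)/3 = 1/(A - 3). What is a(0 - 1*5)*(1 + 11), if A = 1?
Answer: 18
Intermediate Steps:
a(c) = 3/2 (a(c) = -3/(1 - 3) = -3/(-2) = -3*(-½) = 3/2)
a(0 - 1*5)*(1 + 11) = 3*(1 + 11)/2 = (3/2)*12 = 18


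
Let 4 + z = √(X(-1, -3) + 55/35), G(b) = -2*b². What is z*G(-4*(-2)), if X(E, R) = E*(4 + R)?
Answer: 512 - 256*√7/7 ≈ 415.24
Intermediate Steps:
z = -4 + 2*√7/7 (z = -4 + √(-(4 - 3) + 55/35) = -4 + √(-1*1 + 55*(1/35)) = -4 + √(-1 + 11/7) = -4 + √(4/7) = -4 + 2*√7/7 ≈ -3.2441)
z*G(-4*(-2)) = (-4 + 2*√7/7)*(-2*(-4*(-2))²) = (-4 + 2*√7/7)*(-2*8²) = (-4 + 2*√7/7)*(-2*64) = (-4 + 2*√7/7)*(-128) = 512 - 256*√7/7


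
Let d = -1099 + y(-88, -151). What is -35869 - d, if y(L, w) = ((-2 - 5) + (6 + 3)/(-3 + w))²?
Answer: -825786889/23716 ≈ -34820.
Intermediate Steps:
y(L, w) = (-7 + 9/(-3 + w))²
d = -24882315/23716 (d = -1099 + (-30 + 7*(-151))²/(-3 - 151)² = -1099 + (-30 - 1057)²/(-154)² = -1099 + (-1087)²*(1/23716) = -1099 + 1181569*(1/23716) = -1099 + 1181569/23716 = -24882315/23716 ≈ -1049.2)
-35869 - d = -35869 - 1*(-24882315/23716) = -35869 + 24882315/23716 = -825786889/23716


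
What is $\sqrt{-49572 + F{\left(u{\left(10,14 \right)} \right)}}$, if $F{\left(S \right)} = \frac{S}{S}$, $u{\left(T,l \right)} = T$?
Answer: $i \sqrt{49571} \approx 222.65 i$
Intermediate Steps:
$F{\left(S \right)} = 1$
$\sqrt{-49572 + F{\left(u{\left(10,14 \right)} \right)}} = \sqrt{-49572 + 1} = \sqrt{-49571} = i \sqrt{49571}$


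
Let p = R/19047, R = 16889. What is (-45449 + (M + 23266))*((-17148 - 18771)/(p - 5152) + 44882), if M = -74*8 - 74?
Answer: -100631640290093447/98113255 ≈ -1.0257e+9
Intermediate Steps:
p = 16889/19047 ≈ 0.88670
M = -666 (M = -592 - 74 = -666)
(-45449 + (M + 23266))*((-17148 - 18771)/(p - 5152) + 44882) = (-45449 + (-666 + 23266))*((-17148 - 18771)/(16889/19047 - 5152) + 44882) = (-45449 + 22600)*(-35919/(-98113255/19047) + 44882) = -22849*(-35919*(-19047/98113255) + 44882) = -22849*(684149193/98113255 + 44882) = -22849*4404203260103/98113255 = -100631640290093447/98113255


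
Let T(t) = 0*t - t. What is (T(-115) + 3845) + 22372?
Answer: 26332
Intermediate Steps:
T(t) = -t (T(t) = 0 - t = -t)
(T(-115) + 3845) + 22372 = (-1*(-115) + 3845) + 22372 = (115 + 3845) + 22372 = 3960 + 22372 = 26332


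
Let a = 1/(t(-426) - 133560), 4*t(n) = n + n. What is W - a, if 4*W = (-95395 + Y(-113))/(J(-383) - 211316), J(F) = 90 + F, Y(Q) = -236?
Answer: 209732659/1856234148 ≈ 0.11299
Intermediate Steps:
t(n) = n/2 (t(n) = (n + n)/4 = (2*n)/4 = n/2)
a = -1/133773 (a = 1/((½)*(-426) - 133560) = 1/(-213 - 133560) = 1/(-133773) = -1/133773 ≈ -7.4753e-6)
W = 95631/846436 (W = ((-95395 - 236)/((90 - 383) - 211316))/4 = (-95631/(-293 - 211316))/4 = (-95631/(-211609))/4 = (-95631*(-1/211609))/4 = (¼)*(95631/211609) = 95631/846436 ≈ 0.11298)
W - a = 95631/846436 - 1*(-1/133773) = 95631/846436 + 1/133773 = 209732659/1856234148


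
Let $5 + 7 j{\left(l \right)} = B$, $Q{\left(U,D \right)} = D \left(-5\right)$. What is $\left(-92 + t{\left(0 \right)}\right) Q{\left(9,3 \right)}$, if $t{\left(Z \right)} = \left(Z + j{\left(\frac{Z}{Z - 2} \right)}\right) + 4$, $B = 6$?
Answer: $\frac{9225}{7} \approx 1317.9$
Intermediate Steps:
$Q{\left(U,D \right)} = - 5 D$
$j{\left(l \right)} = \frac{1}{7}$ ($j{\left(l \right)} = - \frac{5}{7} + \frac{1}{7} \cdot 6 = - \frac{5}{7} + \frac{6}{7} = \frac{1}{7}$)
$t{\left(Z \right)} = \frac{29}{7} + Z$ ($t{\left(Z \right)} = \left(Z + \frac{1}{7}\right) + 4 = \left(\frac{1}{7} + Z\right) + 4 = \frac{29}{7} + Z$)
$\left(-92 + t{\left(0 \right)}\right) Q{\left(9,3 \right)} = \left(-92 + \left(\frac{29}{7} + 0\right)\right) \left(\left(-5\right) 3\right) = \left(-92 + \frac{29}{7}\right) \left(-15\right) = \left(- \frac{615}{7}\right) \left(-15\right) = \frac{9225}{7}$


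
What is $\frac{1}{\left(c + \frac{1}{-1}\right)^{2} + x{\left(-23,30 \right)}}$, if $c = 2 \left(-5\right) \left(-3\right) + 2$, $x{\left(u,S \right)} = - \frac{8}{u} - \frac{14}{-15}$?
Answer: $\frac{345}{331987} \approx 0.0010392$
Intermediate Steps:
$x{\left(u,S \right)} = \frac{14}{15} - \frac{8}{u}$ ($x{\left(u,S \right)} = - \frac{8}{u} - - \frac{14}{15} = - \frac{8}{u} + \frac{14}{15} = \frac{14}{15} - \frac{8}{u}$)
$c = 32$ ($c = \left(-10\right) \left(-3\right) + 2 = 30 + 2 = 32$)
$\frac{1}{\left(c + \frac{1}{-1}\right)^{2} + x{\left(-23,30 \right)}} = \frac{1}{\left(32 + \frac{1}{-1}\right)^{2} + \left(\frac{14}{15} - \frac{8}{-23}\right)} = \frac{1}{\left(32 - 1\right)^{2} + \left(\frac{14}{15} - - \frac{8}{23}\right)} = \frac{1}{31^{2} + \left(\frac{14}{15} + \frac{8}{23}\right)} = \frac{1}{961 + \frac{442}{345}} = \frac{1}{\frac{331987}{345}} = \frac{345}{331987}$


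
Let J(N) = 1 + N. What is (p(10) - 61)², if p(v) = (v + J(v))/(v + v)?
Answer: 1437601/400 ≈ 3594.0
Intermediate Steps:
p(v) = (1 + 2*v)/(2*v) (p(v) = (v + (1 + v))/(v + v) = (1 + 2*v)/((2*v)) = (1 + 2*v)*(1/(2*v)) = (1 + 2*v)/(2*v))
(p(10) - 61)² = ((½ + 10)/10 - 61)² = ((⅒)*(21/2) - 61)² = (21/20 - 61)² = (-1199/20)² = 1437601/400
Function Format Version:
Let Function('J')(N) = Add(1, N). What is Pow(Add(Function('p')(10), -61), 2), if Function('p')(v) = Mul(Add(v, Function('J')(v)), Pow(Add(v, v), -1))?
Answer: Rational(1437601, 400) ≈ 3594.0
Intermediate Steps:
Function('p')(v) = Mul(Rational(1, 2), Pow(v, -1), Add(1, Mul(2, v))) (Function('p')(v) = Mul(Add(v, Add(1, v)), Pow(Add(v, v), -1)) = Mul(Add(1, Mul(2, v)), Pow(Mul(2, v), -1)) = Mul(Add(1, Mul(2, v)), Mul(Rational(1, 2), Pow(v, -1))) = Mul(Rational(1, 2), Pow(v, -1), Add(1, Mul(2, v))))
Pow(Add(Function('p')(10), -61), 2) = Pow(Add(Mul(Pow(10, -1), Add(Rational(1, 2), 10)), -61), 2) = Pow(Add(Mul(Rational(1, 10), Rational(21, 2)), -61), 2) = Pow(Add(Rational(21, 20), -61), 2) = Pow(Rational(-1199, 20), 2) = Rational(1437601, 400)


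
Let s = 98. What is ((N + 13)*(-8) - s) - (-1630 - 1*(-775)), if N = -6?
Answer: 701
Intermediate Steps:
((N + 13)*(-8) - s) - (-1630 - 1*(-775)) = ((-6 + 13)*(-8) - 1*98) - (-1630 - 1*(-775)) = (7*(-8) - 98) - (-1630 + 775) = (-56 - 98) - 1*(-855) = -154 + 855 = 701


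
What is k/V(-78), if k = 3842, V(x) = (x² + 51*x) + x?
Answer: 1921/1014 ≈ 1.8945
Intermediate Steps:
V(x) = x² + 52*x
k/V(-78) = 3842/((-78*(52 - 78))) = 3842/((-78*(-26))) = 3842/2028 = 3842*(1/2028) = 1921/1014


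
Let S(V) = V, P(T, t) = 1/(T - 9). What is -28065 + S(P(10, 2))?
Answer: -28064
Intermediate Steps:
P(T, t) = 1/(-9 + T)
-28065 + S(P(10, 2)) = -28065 + 1/(-9 + 10) = -28065 + 1/1 = -28065 + 1 = -28064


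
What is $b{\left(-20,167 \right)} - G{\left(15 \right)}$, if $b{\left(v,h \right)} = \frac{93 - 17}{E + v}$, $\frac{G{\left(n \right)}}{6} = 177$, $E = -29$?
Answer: $- \frac{52114}{49} \approx -1063.6$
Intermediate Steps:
$G{\left(n \right)} = 1062$ ($G{\left(n \right)} = 6 \cdot 177 = 1062$)
$b{\left(v,h \right)} = \frac{76}{-29 + v}$ ($b{\left(v,h \right)} = \frac{93 - 17}{-29 + v} = \frac{76}{-29 + v}$)
$b{\left(-20,167 \right)} - G{\left(15 \right)} = \frac{76}{-29 - 20} - 1062 = \frac{76}{-49} - 1062 = 76 \left(- \frac{1}{49}\right) - 1062 = - \frac{76}{49} - 1062 = - \frac{52114}{49}$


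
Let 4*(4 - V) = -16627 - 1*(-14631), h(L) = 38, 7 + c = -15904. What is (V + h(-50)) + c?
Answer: -15370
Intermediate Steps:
c = -15911 (c = -7 - 15904 = -15911)
V = 503 (V = 4 - (-16627 - 1*(-14631))/4 = 4 - (-16627 + 14631)/4 = 4 - ¼*(-1996) = 4 + 499 = 503)
(V + h(-50)) + c = (503 + 38) - 15911 = 541 - 15911 = -15370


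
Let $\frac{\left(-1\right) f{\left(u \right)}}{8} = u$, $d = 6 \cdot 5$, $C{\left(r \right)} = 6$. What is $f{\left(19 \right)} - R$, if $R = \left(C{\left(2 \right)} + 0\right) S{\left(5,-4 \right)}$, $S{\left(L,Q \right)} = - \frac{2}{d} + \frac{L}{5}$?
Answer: $- \frac{788}{5} \approx -157.6$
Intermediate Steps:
$d = 30$
$f{\left(u \right)} = - 8 u$
$S{\left(L,Q \right)} = - \frac{1}{15} + \frac{L}{5}$ ($S{\left(L,Q \right)} = - \frac{2}{30} + \frac{L}{5} = \left(-2\right) \frac{1}{30} + L \frac{1}{5} = - \frac{1}{15} + \frac{L}{5}$)
$R = \frac{28}{5}$ ($R = \left(6 + 0\right) \left(- \frac{1}{15} + \frac{1}{5} \cdot 5\right) = 6 \left(- \frac{1}{15} + 1\right) = 6 \cdot \frac{14}{15} = \frac{28}{5} \approx 5.6$)
$f{\left(19 \right)} - R = \left(-8\right) 19 - \frac{28}{5} = -152 - \frac{28}{5} = - \frac{788}{5}$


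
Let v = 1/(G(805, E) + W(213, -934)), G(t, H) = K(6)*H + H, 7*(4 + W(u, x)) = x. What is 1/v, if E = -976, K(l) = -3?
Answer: 12702/7 ≈ 1814.6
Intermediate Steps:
W(u, x) = -4 + x/7
G(t, H) = -2*H (G(t, H) = -3*H + H = -2*H)
v = 7/12702 (v = 1/(-2*(-976) + (-4 + (⅐)*(-934))) = 1/(1952 + (-4 - 934/7)) = 1/(1952 - 962/7) = 1/(12702/7) = 7/12702 ≈ 0.00055109)
1/v = 1/(7/12702) = 12702/7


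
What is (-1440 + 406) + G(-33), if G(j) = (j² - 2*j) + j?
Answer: 88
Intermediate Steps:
G(j) = j² - j
(-1440 + 406) + G(-33) = (-1440 + 406) - 33*(-1 - 33) = -1034 - 33*(-34) = -1034 + 1122 = 88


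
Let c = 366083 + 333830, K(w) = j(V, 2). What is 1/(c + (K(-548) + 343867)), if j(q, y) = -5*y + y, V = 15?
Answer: 1/1043772 ≈ 9.5806e-7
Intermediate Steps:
j(q, y) = -4*y
K(w) = -8 (K(w) = -4*2 = -8)
c = 699913
1/(c + (K(-548) + 343867)) = 1/(699913 + (-8 + 343867)) = 1/(699913 + 343859) = 1/1043772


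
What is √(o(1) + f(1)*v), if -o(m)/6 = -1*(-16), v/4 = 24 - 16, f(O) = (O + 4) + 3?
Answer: 4*√10 ≈ 12.649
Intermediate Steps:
f(O) = 7 + O (f(O) = (4 + O) + 3 = 7 + O)
v = 32 (v = 4*(24 - 16) = 4*8 = 32)
o(m) = -96 (o(m) = -(-6)*(-16) = -6*16 = -96)
√(o(1) + f(1)*v) = √(-96 + (7 + 1)*32) = √(-96 + 8*32) = √(-96 + 256) = √160 = 4*√10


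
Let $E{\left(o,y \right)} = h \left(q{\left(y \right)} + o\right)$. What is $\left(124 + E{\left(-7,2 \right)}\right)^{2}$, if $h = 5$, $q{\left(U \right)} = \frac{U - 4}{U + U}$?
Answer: $\frac{29929}{4} \approx 7482.3$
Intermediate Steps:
$q{\left(U \right)} = \frac{-4 + U}{2 U}$
$E{\left(o,y \right)} = 5 o + \frac{5 \left(-4 + y\right)}{2 y}$ ($E{\left(o,y \right)} = 5 \left(\frac{-4 + y}{2 y} + o\right) = 5 \left(o + \frac{-4 + y}{2 y}\right) = 5 o + \frac{5 \left(-4 + y\right)}{2 y}$)
$\left(124 + E{\left(-7,2 \right)}\right)^{2} = \left(124 + \left(\frac{5}{2} - \frac{10}{2} + 5 \left(-7\right)\right)\right)^{2} = \left(124 - \frac{75}{2}\right)^{2} = \left(\frac{173}{2}\right)^{2} = \frac{29929}{4}$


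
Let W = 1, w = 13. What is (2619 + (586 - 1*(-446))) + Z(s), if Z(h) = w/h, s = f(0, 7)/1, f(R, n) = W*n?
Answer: 25570/7 ≈ 3652.9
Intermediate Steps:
f(R, n) = n (f(R, n) = 1*n = n)
s = 7 (s = 7/1 = 7*1 = 7)
Z(h) = 13/h
(2619 + (586 - 1*(-446))) + Z(s) = (2619 + (586 - 1*(-446))) + 13/7 = (2619 + (586 + 446)) + 13*(⅐) = (2619 + 1032) + 13/7 = 3651 + 13/7 = 25570/7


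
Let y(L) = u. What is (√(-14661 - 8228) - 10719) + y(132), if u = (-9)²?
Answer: -10638 + I*√22889 ≈ -10638.0 + 151.29*I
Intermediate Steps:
u = 81
y(L) = 81
(√(-14661 - 8228) - 10719) + y(132) = (√(-14661 - 8228) - 10719) + 81 = (√(-22889) - 10719) + 81 = (I*√22889 - 10719) + 81 = (-10719 + I*√22889) + 81 = -10638 + I*√22889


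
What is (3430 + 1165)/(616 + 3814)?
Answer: 919/886 ≈ 1.0372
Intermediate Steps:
(3430 + 1165)/(616 + 3814) = 4595/4430 = 4595*(1/4430) = 919/886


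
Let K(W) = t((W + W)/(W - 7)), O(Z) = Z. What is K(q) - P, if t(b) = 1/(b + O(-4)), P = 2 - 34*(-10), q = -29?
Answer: -14724/43 ≈ -342.42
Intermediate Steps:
P = 342 (P = 2 + 340 = 342)
t(b) = 1/(-4 + b) (t(b) = 1/(b - 4) = 1/(-4 + b))
K(W) = 1/(-4 + 2*W/(-7 + W)) (K(W) = 1/(-4 + (W + W)/(W - 7)) = 1/(-4 + (2*W)/(-7 + W)) = 1/(-4 + 2*W/(-7 + W)))
K(q) - P = (-7 - 29)/(2*(14 - 1*(-29))) - 1*342 = (1/2)*(-36)/(14 + 29) - 342 = (1/2)*(-36)/43 - 342 = (1/2)*(1/43)*(-36) - 342 = -18/43 - 342 = -14724/43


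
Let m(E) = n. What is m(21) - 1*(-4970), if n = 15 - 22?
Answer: 4963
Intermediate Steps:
n = -7
m(E) = -7
m(21) - 1*(-4970) = -7 - 1*(-4970) = -7 + 4970 = 4963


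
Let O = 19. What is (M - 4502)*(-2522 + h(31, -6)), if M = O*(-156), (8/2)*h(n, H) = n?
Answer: 37542781/2 ≈ 1.8771e+7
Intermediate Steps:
h(n, H) = n/4
M = -2964 (M = 19*(-156) = -2964)
(M - 4502)*(-2522 + h(31, -6)) = (-2964 - 4502)*(-2522 + (1/4)*31) = -7466*(-2522 + 31/4) = -7466*(-10057/4) = 37542781/2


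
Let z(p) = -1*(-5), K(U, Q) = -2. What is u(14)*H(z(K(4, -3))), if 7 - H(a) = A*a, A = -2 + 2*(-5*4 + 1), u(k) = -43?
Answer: -8901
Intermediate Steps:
z(p) = 5
A = -40 (A = -2 + 2*(-20 + 1) = -2 + 2*(-19) = -2 - 38 = -40)
H(a) = 7 + 40*a (H(a) = 7 - (-40)*a = 7 + 40*a)
u(14)*H(z(K(4, -3))) = -43*(7 + 40*5) = -43*(7 + 200) = -43*207 = -8901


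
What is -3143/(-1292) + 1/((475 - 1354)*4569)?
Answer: 12622761301/5188867092 ≈ 2.4327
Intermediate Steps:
-3143/(-1292) + 1/((475 - 1354)*4569) = -3143*(-1/1292) + (1/4569)/(-879) = 3143/1292 - 1/879*1/4569 = 3143/1292 - 1/4016151 = 12622761301/5188867092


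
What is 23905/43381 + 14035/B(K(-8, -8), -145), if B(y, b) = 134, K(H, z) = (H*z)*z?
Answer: 612055605/5813054 ≈ 105.29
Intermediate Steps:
K(H, z) = H*z²
23905/43381 + 14035/B(K(-8, -8), -145) = 23905/43381 + 14035/134 = 612055605/5813054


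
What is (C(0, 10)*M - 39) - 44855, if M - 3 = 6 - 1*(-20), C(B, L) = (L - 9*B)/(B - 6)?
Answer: -134827/3 ≈ -44942.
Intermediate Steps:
C(B, L) = (L - 9*B)/(-6 + B)
M = 29 (M = 3 + (6 - 1*(-20)) = 3 + (6 + 20) = 3 + 26 = 29)
(C(0, 10)*M - 39) - 44855 = (((10 - 9*0)/(-6 + 0))*29 - 39) - 44855 = (((10 + 0)/(-6))*29 - 39) - 44855 = (-⅙*10*29 - 39) - 44855 = (-5/3*29 - 39) - 44855 = (-145/3 - 39) - 44855 = -262/3 - 44855 = -134827/3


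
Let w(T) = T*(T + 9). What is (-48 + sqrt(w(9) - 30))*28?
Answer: -1344 + 56*sqrt(33) ≈ -1022.3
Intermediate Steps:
w(T) = T*(9 + T)
(-48 + sqrt(w(9) - 30))*28 = (-48 + sqrt(9*(9 + 9) - 30))*28 = (-48 + sqrt(9*18 - 30))*28 = (-48 + sqrt(162 - 30))*28 = (-48 + sqrt(132))*28 = (-48 + 2*sqrt(33))*28 = -1344 + 56*sqrt(33)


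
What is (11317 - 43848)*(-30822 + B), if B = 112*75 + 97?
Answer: 726254575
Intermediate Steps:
B = 8497 (B = 8400 + 97 = 8497)
(11317 - 43848)*(-30822 + B) = (11317 - 43848)*(-30822 + 8497) = -32531*(-22325) = 726254575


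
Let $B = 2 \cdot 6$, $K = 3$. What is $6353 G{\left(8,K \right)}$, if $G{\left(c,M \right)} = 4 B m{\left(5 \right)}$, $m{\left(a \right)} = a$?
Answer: $1524720$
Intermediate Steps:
$B = 12$
$G{\left(c,M \right)} = 240$ ($G{\left(c,M \right)} = 4 \cdot 12 \cdot 5 = 48 \cdot 5 = 240$)
$6353 G{\left(8,K \right)} = 6353 \cdot 240 = 1524720$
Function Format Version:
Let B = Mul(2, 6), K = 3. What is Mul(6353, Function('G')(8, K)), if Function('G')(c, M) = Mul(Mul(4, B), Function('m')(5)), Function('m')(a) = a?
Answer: 1524720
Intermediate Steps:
B = 12
Function('G')(c, M) = 240 (Function('G')(c, M) = Mul(Mul(4, 12), 5) = Mul(48, 5) = 240)
Mul(6353, Function('G')(8, K)) = Mul(6353, 240) = 1524720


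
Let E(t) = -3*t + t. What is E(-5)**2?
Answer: 100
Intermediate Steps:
E(t) = -2*t
E(-5)**2 = (-2*(-5))**2 = 10**2 = 100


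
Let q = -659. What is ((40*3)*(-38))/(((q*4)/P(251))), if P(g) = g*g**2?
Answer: 18027106140/659 ≈ 2.7355e+7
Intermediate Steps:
P(g) = g**3
((40*3)*(-38))/(((q*4)/P(251))) = ((40*3)*(-38))/(((-659*4)/(251**3))) = (120*(-38))/((-2636/15813251)) = -4560/((-2636*1/15813251)) = -4560/(-2636/15813251) = -4560*(-15813251/2636) = 18027106140/659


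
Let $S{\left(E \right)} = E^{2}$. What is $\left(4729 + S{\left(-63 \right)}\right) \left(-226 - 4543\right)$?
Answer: $-41480762$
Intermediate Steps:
$\left(4729 + S{\left(-63 \right)}\right) \left(-226 - 4543\right) = \left(4729 + \left(-63\right)^{2}\right) \left(-226 - 4543\right) = \left(4729 + 3969\right) \left(-4769\right) = 8698 \left(-4769\right) = -41480762$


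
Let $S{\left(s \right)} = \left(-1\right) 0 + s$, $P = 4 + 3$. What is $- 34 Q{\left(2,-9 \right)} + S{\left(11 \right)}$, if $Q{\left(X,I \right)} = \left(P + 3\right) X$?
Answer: $-669$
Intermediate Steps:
$P = 7$
$Q{\left(X,I \right)} = 10 X$ ($Q{\left(X,I \right)} = \left(7 + 3\right) X = 10 X$)
$S{\left(s \right)} = s$ ($S{\left(s \right)} = 0 + s = s$)
$- 34 Q{\left(2,-9 \right)} + S{\left(11 \right)} = - 34 \cdot 10 \cdot 2 + 11 = \left(-34\right) 20 + 11 = -680 + 11 = -669$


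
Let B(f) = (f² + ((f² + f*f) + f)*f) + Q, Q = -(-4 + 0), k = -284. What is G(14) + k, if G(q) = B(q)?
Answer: 5600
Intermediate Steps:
Q = 4 (Q = -1*(-4) = 4)
B(f) = 4 + f² + f*(f + 2*f²) (B(f) = (f² + ((f² + f*f) + f)*f) + 4 = (f² + ((f² + f²) + f)*f) + 4 = (f² + (2*f² + f)*f) + 4 = (f² + (f + 2*f²)*f) + 4 = (f² + f*(f + 2*f²)) + 4 = 4 + f² + f*(f + 2*f²))
G(q) = 4 + 2*q² + 2*q³
G(14) + k = (4 + 2*14² + 2*14³) - 284 = (4 + 2*196 + 2*2744) - 284 = (4 + 392 + 5488) - 284 = 5884 - 284 = 5600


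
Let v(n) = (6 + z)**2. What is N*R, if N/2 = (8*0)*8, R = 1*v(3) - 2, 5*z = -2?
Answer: 0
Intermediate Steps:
z = -2/5 (z = (1/5)*(-2) = -2/5 ≈ -0.40000)
v(n) = 784/25 (v(n) = (6 - 2/5)**2 = (28/5)**2 = 784/25)
R = 734/25 (R = 1*(784/25) - 2 = 784/25 - 2 = 734/25 ≈ 29.360)
N = 0 (N = 2*((8*0)*8) = 2*(0*8) = 2*0 = 0)
N*R = 0*(734/25) = 0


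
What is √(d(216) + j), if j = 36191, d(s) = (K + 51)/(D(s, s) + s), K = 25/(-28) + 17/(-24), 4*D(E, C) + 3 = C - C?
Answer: √107317273762/1722 ≈ 190.24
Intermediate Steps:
D(E, C) = -¾ (D(E, C) = -¾ + (C - C)/4 = -¾ + (¼)*0 = -¾ + 0 = -¾)
K = -269/168 (K = 25*(-1/28) + 17*(-1/24) = -25/28 - 17/24 = -269/168 ≈ -1.6012)
d(s) = 8299/(168*(-¾ + s)) (d(s) = (-269/168 + 51)/(-¾ + s) = 8299/(168*(-¾ + s)))
√(d(216) + j) = √(8299/(42*(-3 + 4*216)) + 36191) = √(8299/(42*(-3 + 864)) + 36191) = √((8299/42)/861 + 36191) = √((8299/42)*(1/861) + 36191) = √(8299/36162 + 36191) = √(1308747241/36162) = √107317273762/1722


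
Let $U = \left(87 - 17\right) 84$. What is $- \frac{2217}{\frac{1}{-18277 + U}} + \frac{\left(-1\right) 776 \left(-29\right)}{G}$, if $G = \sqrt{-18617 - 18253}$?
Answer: $27484149 - \frac{11252 i \sqrt{36870}}{18435} \approx 2.7484 \cdot 10^{7} - 117.2 i$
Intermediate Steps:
$G = i \sqrt{36870}$ ($G = \sqrt{-36870} = i \sqrt{36870} \approx 192.02 i$)
$U = 5880$ ($U = 70 \cdot 84 = 5880$)
$- \frac{2217}{\frac{1}{-18277 + U}} + \frac{\left(-1\right) 776 \left(-29\right)}{G} = - \frac{2217}{\frac{1}{-18277 + 5880}} + \frac{\left(-1\right) 776 \left(-29\right)}{i \sqrt{36870}} = - \frac{2217}{\frac{1}{-12397}} + \left(-776\right) \left(-29\right) \left(- \frac{i \sqrt{36870}}{36870}\right) = - \frac{2217}{- \frac{1}{12397}} + 22504 \left(- \frac{i \sqrt{36870}}{36870}\right) = \left(-2217\right) \left(-12397\right) - \frac{11252 i \sqrt{36870}}{18435} = 27484149 - \frac{11252 i \sqrt{36870}}{18435}$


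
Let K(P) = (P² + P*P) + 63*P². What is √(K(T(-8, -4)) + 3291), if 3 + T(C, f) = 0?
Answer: 2*√969 ≈ 62.258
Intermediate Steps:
T(C, f) = -3 (T(C, f) = -3 + 0 = -3)
K(P) = 65*P² (K(P) = (P² + P²) + 63*P² = 2*P² + 63*P² = 65*P²)
√(K(T(-8, -4)) + 3291) = √(65*(-3)² + 3291) = √(65*9 + 3291) = √(585 + 3291) = √3876 = 2*√969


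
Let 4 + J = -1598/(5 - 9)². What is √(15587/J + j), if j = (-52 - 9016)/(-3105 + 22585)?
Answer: I*√2465225523057090/4046970 ≈ 12.269*I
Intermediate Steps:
j = -2267/4870 (j = -9068/19480 = -9068*1/19480 = -2267/4870 ≈ -0.46550)
J = -831/8 (J = -4 - 1598/(5 - 9)² = -4 - 1598/((-4)²) = -4 - 1598/16 = -4 - 1598*1/16 = -4 - 799/8 = -831/8 ≈ -103.88)
√(15587/J + j) = √(15587/(-831/8) - 2267/4870) = √(15587*(-8/831) - 2267/4870) = √(-124696/831 - 2267/4870) = √(-609153397/4046970) = I*√2465225523057090/4046970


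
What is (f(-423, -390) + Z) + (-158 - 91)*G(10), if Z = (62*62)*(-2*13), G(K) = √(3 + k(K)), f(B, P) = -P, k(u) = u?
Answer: -99554 - 249*√13 ≈ -1.0045e+5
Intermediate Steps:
G(K) = √(3 + K)
Z = -99944 (Z = 3844*(-26) = -99944)
(f(-423, -390) + Z) + (-158 - 91)*G(10) = (-1*(-390) - 99944) + (-158 - 91)*√(3 + 10) = (390 - 99944) - 249*√13 = -99554 - 249*√13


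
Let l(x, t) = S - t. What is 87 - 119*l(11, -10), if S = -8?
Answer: -151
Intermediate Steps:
l(x, t) = -8 - t
87 - 119*l(11, -10) = 87 - 119*(-8 - 1*(-10)) = 87 - 119*(-8 + 10) = 87 - 119*2 = 87 - 238 = -151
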